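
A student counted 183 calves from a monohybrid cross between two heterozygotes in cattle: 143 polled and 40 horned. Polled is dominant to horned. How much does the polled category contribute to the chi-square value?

For a monohybrid cross between heterozygotes with complete dominance, the expected phenotypic ratio is 3:1.
Expected counts for N = 183 under a 3:1 ratio (total parts = 4):
  polled: 183 × 3/4 = 137.25
  horned: 183 × 1/4 = 45.75
Contribution of polled: (143 − 137.25)² / 137.25 = 0.2409

0.241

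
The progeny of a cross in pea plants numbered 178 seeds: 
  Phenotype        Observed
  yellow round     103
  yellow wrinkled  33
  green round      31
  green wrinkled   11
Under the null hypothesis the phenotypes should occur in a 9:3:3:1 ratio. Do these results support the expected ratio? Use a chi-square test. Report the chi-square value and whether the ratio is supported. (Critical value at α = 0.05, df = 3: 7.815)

0.257; consistent

Under the 9:3:3:1 hypothesis (Σ ratio = 16, N = 178):
  yellow round: 178 × 9/16 = 100.125
  yellow wrinkled: 178 × 3/16 = 33.375
  green round: 178 × 3/16 = 33.375
  green wrinkled: 178 × 1/16 = 11.125
χ² = Σ (O − E)² / E
  yellow round: (103 − 100.125)² / 100.125 = 0.0826
  yellow wrinkled: (33 − 33.375)² / 33.375 = 0.0042
  green round: (31 − 33.375)² / 33.375 = 0.1690
  green wrinkled: (11 − 11.125)² / 11.125 = 0.0014
χ² = 0.0826 + 0.0042 + 0.1690 + 0.0014 = 0.2572 ≈ 0.257
Degrees of freedom = 4 − 1 = 3; critical value at α = 0.05 is 7.815.
Since 0.257 < 7.815, we fail to reject the null hypothesis — the data are consistent with the 9:3:3:1 ratio.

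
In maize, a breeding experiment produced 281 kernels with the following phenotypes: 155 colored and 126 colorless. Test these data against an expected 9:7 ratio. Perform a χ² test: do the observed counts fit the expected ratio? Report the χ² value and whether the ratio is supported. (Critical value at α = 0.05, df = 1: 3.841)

Expected counts for N = 281 under a 9:7 ratio (total parts = 16):
  colored: 281 × 9/16 = 158.0625
  colorless: 281 × 7/16 = 122.9375
χ² = Σ (O − E)² / E
  colored: (155 − 158.0625)² / 158.0625 = 0.0593
  colorless: (126 − 122.9375)² / 122.9375 = 0.0763
χ² = 0.0593 + 0.0763 = 0.1356 ≈ 0.136
Degrees of freedom = 2 − 1 = 1; critical value at α = 0.05 is 3.841.
Since 0.136 < 3.841, we fail to reject the null hypothesis — the data are consistent with the 9:7 ratio.

0.136; consistent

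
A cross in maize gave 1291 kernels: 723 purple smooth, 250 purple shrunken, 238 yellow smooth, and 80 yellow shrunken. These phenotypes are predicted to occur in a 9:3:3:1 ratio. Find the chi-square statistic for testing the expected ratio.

0.348

Total ratio parts = 16. Expected numbers out of 1291:
  purple smooth: 1291 × 9/16 = 726.1875
  purple shrunken: 1291 × 3/16 = 242.0625
  yellow smooth: 1291 × 3/16 = 242.0625
  yellow shrunken: 1291 × 1/16 = 80.6875
χ² = Σ (O − E)² / E
  purple smooth: (723 − 726.1875)² / 726.1875 = 0.0140
  purple shrunken: (250 − 242.0625)² / 242.0625 = 0.2603
  yellow smooth: (238 − 242.0625)² / 242.0625 = 0.0682
  yellow shrunken: (80 − 80.6875)² / 80.6875 = 0.0059
χ² = 0.0140 + 0.2603 + 0.0682 + 0.0059 = 0.3484 ≈ 0.348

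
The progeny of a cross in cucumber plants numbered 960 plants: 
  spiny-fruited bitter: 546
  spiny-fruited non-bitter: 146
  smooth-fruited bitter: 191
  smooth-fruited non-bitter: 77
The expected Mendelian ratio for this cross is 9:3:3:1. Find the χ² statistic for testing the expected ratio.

11.978

Total ratio parts = 16. Expected numbers out of 960:
  spiny-fruited bitter: 960 × 9/16 = 540
  spiny-fruited non-bitter: 960 × 3/16 = 180
  smooth-fruited bitter: 960 × 3/16 = 180
  smooth-fruited non-bitter: 960 × 1/16 = 60
χ² = Σ (O − E)² / E
  spiny-fruited bitter: (546 − 540)² / 540 = 0.0667
  spiny-fruited non-bitter: (146 − 180)² / 180 = 6.4222
  smooth-fruited bitter: (191 − 180)² / 180 = 0.6722
  smooth-fruited non-bitter: (77 − 60)² / 60 = 4.8167
χ² = 0.0667 + 6.4222 + 0.6722 + 4.8167 = 11.9778 ≈ 11.978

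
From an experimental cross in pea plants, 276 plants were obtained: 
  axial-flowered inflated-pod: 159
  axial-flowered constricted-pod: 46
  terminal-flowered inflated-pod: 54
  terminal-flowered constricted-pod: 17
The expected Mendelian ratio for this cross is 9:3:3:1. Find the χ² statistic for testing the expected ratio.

Under the 9:3:3:1 hypothesis (Σ ratio = 16, N = 276):
  axial-flowered inflated-pod: 276 × 9/16 = 155.25
  axial-flowered constricted-pod: 276 × 3/16 = 51.75
  terminal-flowered inflated-pod: 276 × 3/16 = 51.75
  terminal-flowered constricted-pod: 276 × 1/16 = 17.25
χ² = Σ (O − E)² / E
  axial-flowered inflated-pod: (159 − 155.25)² / 155.25 = 0.0906
  axial-flowered constricted-pod: (46 − 51.75)² / 51.75 = 0.6389
  terminal-flowered inflated-pod: (54 − 51.75)² / 51.75 = 0.0978
  terminal-flowered constricted-pod: (17 − 17.25)² / 17.25 = 0.0036
χ² = 0.0906 + 0.6389 + 0.0978 + 0.0036 = 0.8309 ≈ 0.831

0.831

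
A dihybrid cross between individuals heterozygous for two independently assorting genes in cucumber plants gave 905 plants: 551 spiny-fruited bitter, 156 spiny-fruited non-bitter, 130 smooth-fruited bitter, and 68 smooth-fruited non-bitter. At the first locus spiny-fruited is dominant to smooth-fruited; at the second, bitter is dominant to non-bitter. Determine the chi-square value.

16.154

A dihybrid F₂ with independent assortment and complete dominance at both loci gives a 9:3:3:1 phenotypic ratio.
Expected counts for N = 905 under a 9:3:3:1 ratio (total parts = 16):
  spiny-fruited bitter: 905 × 9/16 = 509.0625
  spiny-fruited non-bitter: 905 × 3/16 = 169.6875
  smooth-fruited bitter: 905 × 3/16 = 169.6875
  smooth-fruited non-bitter: 905 × 1/16 = 56.5625
χ² = Σ (O − E)² / E
  spiny-fruited bitter: (551 − 509.0625)² / 509.0625 = 3.4549
  spiny-fruited non-bitter: (156 − 169.6875)² / 169.6875 = 1.1041
  smooth-fruited bitter: (130 − 169.6875)² / 169.6875 = 9.2823
  smooth-fruited non-bitter: (68 − 56.5625)² / 56.5625 = 2.3128
χ² = 3.4549 + 1.1041 + 9.2823 + 2.3128 = 16.1541 ≈ 16.154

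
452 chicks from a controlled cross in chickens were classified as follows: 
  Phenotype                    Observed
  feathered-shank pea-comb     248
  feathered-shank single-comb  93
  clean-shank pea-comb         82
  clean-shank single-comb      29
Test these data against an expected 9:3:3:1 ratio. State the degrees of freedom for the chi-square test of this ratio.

A goodness-of-fit test with 4 phenotype classes has df = 4 − 1 = 3.

3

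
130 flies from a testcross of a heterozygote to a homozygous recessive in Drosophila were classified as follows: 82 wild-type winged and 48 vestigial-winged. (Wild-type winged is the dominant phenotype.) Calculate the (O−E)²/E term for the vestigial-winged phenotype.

A testcross of a heterozygote (Aa × aa) gives a 1:1 phenotypic ratio.
The 1:1 ratio has 2 parts, so with N = 130 the expected counts are:
  wild-type winged: 130 × 1/2 = 65
  vestigial-winged: 130 × 1/2 = 65
Contribution of vestigial-winged: (48 − 65)² / 65 = 4.4462

4.446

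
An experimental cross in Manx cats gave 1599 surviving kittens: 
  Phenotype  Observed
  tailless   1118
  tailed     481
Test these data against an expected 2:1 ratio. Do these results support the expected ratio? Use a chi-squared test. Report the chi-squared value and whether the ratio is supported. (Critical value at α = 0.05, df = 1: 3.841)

7.610; not consistent

Expected counts for N = 1599 under a 2:1 ratio (total parts = 3):
  tailless: 1599 × 2/3 = 1066
  tailed: 1599 × 1/3 = 533
χ² = Σ (O − E)² / E
  tailless: (1118 − 1066)² / 1066 = 2.5366
  tailed: (481 − 533)² / 533 = 5.0732
χ² = 2.5366 + 5.0732 = 7.6098 ≈ 7.610
Degrees of freedom = 2 − 1 = 1; critical value at α = 0.05 is 3.841.
Since 7.610 > 3.841, we reject the null hypothesis — the data do not fit the 2:1 ratio.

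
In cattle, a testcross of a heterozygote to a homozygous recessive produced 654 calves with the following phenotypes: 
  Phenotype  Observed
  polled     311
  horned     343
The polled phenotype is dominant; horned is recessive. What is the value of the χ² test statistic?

A testcross of a heterozygote (Aa × aa) gives a 1:1 phenotypic ratio.
Total ratio parts = 2. Expected numbers out of 654:
  polled: 654 × 1/2 = 327
  horned: 654 × 1/2 = 327
χ² = Σ (O − E)² / E
  polled: (311 − 327)² / 327 = 0.7829
  horned: (343 − 327)² / 327 = 0.7829
χ² = 0.7829 + 0.7829 = 1.5658 ≈ 1.566

1.566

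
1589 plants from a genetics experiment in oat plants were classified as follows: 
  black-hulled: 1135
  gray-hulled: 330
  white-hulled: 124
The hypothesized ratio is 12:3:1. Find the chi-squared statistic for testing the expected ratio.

Under the 12:3:1 hypothesis (Σ ratio = 16, N = 1589):
  black-hulled: 1589 × 12/16 = 1191.75
  gray-hulled: 1589 × 3/16 = 297.9375
  white-hulled: 1589 × 1/16 = 99.3125
χ² = Σ (O − E)² / E
  black-hulled: (1135 − 1191.75)² / 1191.75 = 2.7024
  gray-hulled: (330 − 297.9375)² / 297.9375 = 3.4504
  white-hulled: (124 − 99.3125)² / 99.3125 = 6.1369
χ² = 2.7024 + 3.4504 + 6.1369 = 12.2897 ≈ 12.290

12.290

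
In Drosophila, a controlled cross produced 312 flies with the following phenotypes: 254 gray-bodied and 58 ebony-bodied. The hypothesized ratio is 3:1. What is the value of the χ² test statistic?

6.838

Total ratio parts = 4. Expected numbers out of 312:
  gray-bodied: 312 × 3/4 = 234
  ebony-bodied: 312 × 1/4 = 78
χ² = Σ (O − E)² / E
  gray-bodied: (254 − 234)² / 234 = 1.7094
  ebony-bodied: (58 − 78)² / 78 = 5.1282
χ² = 1.7094 + 5.1282 = 6.8376 ≈ 6.838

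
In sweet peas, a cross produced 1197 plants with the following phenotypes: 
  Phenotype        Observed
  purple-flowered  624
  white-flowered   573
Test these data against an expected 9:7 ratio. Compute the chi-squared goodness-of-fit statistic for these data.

Under the 9:7 hypothesis (Σ ratio = 16, N = 1197):
  purple-flowered: 1197 × 9/16 = 673.3125
  white-flowered: 1197 × 7/16 = 523.6875
χ² = Σ (O − E)² / E
  purple-flowered: (624 − 673.3125)² / 673.3125 = 3.6116
  white-flowered: (573 − 523.6875)² / 523.6875 = 4.6435
χ² = 3.6116 + 4.6435 = 8.2551 ≈ 8.255

8.255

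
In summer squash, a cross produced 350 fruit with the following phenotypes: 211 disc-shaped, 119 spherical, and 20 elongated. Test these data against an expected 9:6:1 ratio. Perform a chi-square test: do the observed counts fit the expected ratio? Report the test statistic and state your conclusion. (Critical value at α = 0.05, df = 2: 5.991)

Expected counts for N = 350 under a 9:6:1 ratio (total parts = 16):
  disc-shaped: 350 × 9/16 = 196.875
  spherical: 350 × 6/16 = 131.25
  elongated: 350 × 1/16 = 21.875
χ² = Σ (O − E)² / E
  disc-shaped: (211 − 196.875)² / 196.875 = 1.0134
  spherical: (119 − 131.25)² / 131.25 = 1.1433
  elongated: (20 − 21.875)² / 21.875 = 0.1607
χ² = 1.0134 + 1.1433 + 0.1607 = 2.3174 ≈ 2.317
Degrees of freedom = 3 − 1 = 2; critical value at α = 0.05 is 5.991.
Since 2.317 < 5.991, we fail to reject the null hypothesis — the data are consistent with the 9:6:1 ratio.

2.317; consistent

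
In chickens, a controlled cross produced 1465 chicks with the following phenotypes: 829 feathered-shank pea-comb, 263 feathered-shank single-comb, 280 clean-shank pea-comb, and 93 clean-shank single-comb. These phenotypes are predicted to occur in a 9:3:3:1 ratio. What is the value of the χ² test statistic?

0.652

The 9:3:3:1 ratio has 16 parts, so with N = 1465 the expected counts are:
  feathered-shank pea-comb: 1465 × 9/16 = 824.0625
  feathered-shank single-comb: 1465 × 3/16 = 274.6875
  clean-shank pea-comb: 1465 × 3/16 = 274.6875
  clean-shank single-comb: 1465 × 1/16 = 91.5625
χ² = Σ (O − E)² / E
  feathered-shank pea-comb: (829 − 824.0625)² / 824.0625 = 0.0296
  feathered-shank single-comb: (263 − 274.6875)² / 274.6875 = 0.4973
  clean-shank pea-comb: (280 − 274.6875)² / 274.6875 = 0.1027
  clean-shank single-comb: (93 − 91.5625)² / 91.5625 = 0.0226
χ² = 0.0296 + 0.4973 + 0.1027 + 0.0226 = 0.6522 ≈ 0.652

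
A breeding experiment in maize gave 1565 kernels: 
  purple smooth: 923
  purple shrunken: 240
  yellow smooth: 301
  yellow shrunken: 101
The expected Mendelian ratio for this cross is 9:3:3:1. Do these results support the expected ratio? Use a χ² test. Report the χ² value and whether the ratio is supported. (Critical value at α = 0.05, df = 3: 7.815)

Under the 9:3:3:1 hypothesis (Σ ratio = 16, N = 1565):
  purple smooth: 1565 × 9/16 = 880.3125
  purple shrunken: 1565 × 3/16 = 293.4375
  yellow smooth: 1565 × 3/16 = 293.4375
  yellow shrunken: 1565 × 1/16 = 97.8125
χ² = Σ (O − E)² / E
  purple smooth: (923 − 880.3125)² / 880.3125 = 2.0700
  purple shrunken: (240 − 293.4375)² / 293.4375 = 9.7314
  yellow smooth: (301 − 293.4375)² / 293.4375 = 0.1949
  yellow shrunken: (101 − 97.8125)² / 97.8125 = 0.1039
χ² = 2.0700 + 9.7314 + 0.1949 + 0.1039 = 12.1002 ≈ 12.100
Degrees of freedom = 4 − 1 = 3; critical value at α = 0.05 is 7.815.
Since 12.100 > 7.815, we reject the null hypothesis — the data do not fit the 9:3:3:1 ratio.

12.100; not consistent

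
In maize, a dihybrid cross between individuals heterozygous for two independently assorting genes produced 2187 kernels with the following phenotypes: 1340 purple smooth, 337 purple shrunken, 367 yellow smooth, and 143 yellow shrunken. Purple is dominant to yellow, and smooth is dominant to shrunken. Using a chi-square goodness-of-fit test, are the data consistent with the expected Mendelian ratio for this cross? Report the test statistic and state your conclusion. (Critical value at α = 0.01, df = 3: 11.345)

A dihybrid F₂ with independent assortment and complete dominance at both loci gives a 9:3:3:1 phenotypic ratio.
Expected counts for N = 2187 under a 9:3:3:1 ratio (total parts = 16):
  purple smooth: 2187 × 9/16 = 1230.1875
  purple shrunken: 2187 × 3/16 = 410.0625
  yellow smooth: 2187 × 3/16 = 410.0625
  yellow shrunken: 2187 × 1/16 = 136.6875
χ² = Σ (O − E)² / E
  purple smooth: (1340 − 1230.1875)² / 1230.1875 = 9.8024
  purple shrunken: (337 − 410.0625)² / 410.0625 = 13.0178
  yellow smooth: (367 − 410.0625)² / 410.0625 = 4.5222
  yellow shrunken: (143 − 136.6875)² / 136.6875 = 0.2915
χ² = 9.8024 + 13.0178 + 4.5222 + 0.2915 = 27.6339 ≈ 27.634
Degrees of freedom = 4 − 1 = 3; critical value at α = 0.01 is 11.345.
Since 27.634 > 11.345, we reject the null hypothesis — the data do not fit the 9:3:3:1 ratio.

27.634; not consistent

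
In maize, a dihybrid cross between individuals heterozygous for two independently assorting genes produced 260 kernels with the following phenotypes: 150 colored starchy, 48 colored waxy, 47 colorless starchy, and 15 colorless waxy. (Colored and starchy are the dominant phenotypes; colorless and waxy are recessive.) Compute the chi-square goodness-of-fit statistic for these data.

0.267

A dihybrid F₂ with independent assortment and complete dominance at both loci gives a 9:3:3:1 phenotypic ratio.
Total ratio parts = 16. Expected numbers out of 260:
  colored starchy: 260 × 9/16 = 146.25
  colored waxy: 260 × 3/16 = 48.75
  colorless starchy: 260 × 3/16 = 48.75
  colorless waxy: 260 × 1/16 = 16.25
χ² = Σ (O − E)² / E
  colored starchy: (150 − 146.25)² / 146.25 = 0.0962
  colored waxy: (48 − 48.75)² / 48.75 = 0.0115
  colorless starchy: (47 − 48.75)² / 48.75 = 0.0628
  colorless waxy: (15 − 16.25)² / 16.25 = 0.0962
χ² = 0.0962 + 0.0115 + 0.0628 + 0.0962 = 0.2667 ≈ 0.267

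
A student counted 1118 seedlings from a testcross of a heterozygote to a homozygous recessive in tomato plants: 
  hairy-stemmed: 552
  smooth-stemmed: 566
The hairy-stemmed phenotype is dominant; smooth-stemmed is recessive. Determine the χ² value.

A testcross of a heterozygote (Aa × aa) gives a 1:1 phenotypic ratio.
Expected counts for N = 1118 under a 1:1 ratio (total parts = 2):
  hairy-stemmed: 1118 × 1/2 = 559
  smooth-stemmed: 1118 × 1/2 = 559
χ² = Σ (O − E)² / E
  hairy-stemmed: (552 − 559)² / 559 = 0.0877
  smooth-stemmed: (566 − 559)² / 559 = 0.0877
χ² = 0.0877 + 0.0877 = 0.1754 ≈ 0.175

0.175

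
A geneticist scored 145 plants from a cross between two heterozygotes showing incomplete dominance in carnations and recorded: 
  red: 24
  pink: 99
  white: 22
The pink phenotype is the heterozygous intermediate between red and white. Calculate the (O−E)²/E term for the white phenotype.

5.602

With incomplete dominance, a heterozygote × heterozygote cross gives a 1:2:1 phenotypic ratio.
The 1:2:1 ratio has 4 parts, so with N = 145 the expected counts are:
  red: 145 × 1/4 = 36.25
  pink: 145 × 2/4 = 72.5
  white: 145 × 1/4 = 36.25
Contribution of white: (22 − 36.25)² / 36.25 = 5.6017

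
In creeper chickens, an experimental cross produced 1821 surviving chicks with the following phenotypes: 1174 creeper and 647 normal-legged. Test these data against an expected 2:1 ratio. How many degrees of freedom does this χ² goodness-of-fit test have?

A goodness-of-fit test with 2 phenotype classes has df = 2 − 1 = 1.

1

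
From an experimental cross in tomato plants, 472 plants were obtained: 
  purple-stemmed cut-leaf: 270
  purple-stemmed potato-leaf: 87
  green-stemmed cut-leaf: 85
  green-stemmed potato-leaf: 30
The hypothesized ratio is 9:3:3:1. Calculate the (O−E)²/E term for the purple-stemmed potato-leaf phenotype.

0.025

Total ratio parts = 16. Expected numbers out of 472:
  purple-stemmed cut-leaf: 472 × 9/16 = 265.5
  purple-stemmed potato-leaf: 472 × 3/16 = 88.5
  green-stemmed cut-leaf: 472 × 3/16 = 88.5
  green-stemmed potato-leaf: 472 × 1/16 = 29.5
Contribution of purple-stemmed potato-leaf: (87 − 88.5)² / 88.5 = 0.0254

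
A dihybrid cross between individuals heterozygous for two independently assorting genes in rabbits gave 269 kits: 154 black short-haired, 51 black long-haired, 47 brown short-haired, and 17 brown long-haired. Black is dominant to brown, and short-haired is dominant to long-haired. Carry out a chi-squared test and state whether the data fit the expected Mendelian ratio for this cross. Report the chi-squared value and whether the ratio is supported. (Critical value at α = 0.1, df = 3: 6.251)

A dihybrid F₂ with independent assortment and complete dominance at both loci gives a 9:3:3:1 phenotypic ratio.
Total ratio parts = 16. Expected numbers out of 269:
  black short-haired: 269 × 9/16 = 151.3125
  black long-haired: 269 × 3/16 = 50.4375
  brown short-haired: 269 × 3/16 = 50.4375
  brown long-haired: 269 × 1/16 = 16.8125
χ² = Σ (O − E)² / E
  black short-haired: (154 − 151.3125)² / 151.3125 = 0.0477
  black long-haired: (51 − 50.4375)² / 50.4375 = 0.0063
  brown short-haired: (47 − 50.4375)² / 50.4375 = 0.2343
  brown long-haired: (17 − 16.8125)² / 16.8125 = 0.0021
χ² = 0.0477 + 0.0063 + 0.2343 + 0.0021 = 0.2904 ≈ 0.290
Degrees of freedom = 4 − 1 = 3; critical value at α = 0.1 is 6.251.
Since 0.290 < 6.251, we fail to reject the null hypothesis — the data are consistent with the 9:3:3:1 ratio.

0.290; consistent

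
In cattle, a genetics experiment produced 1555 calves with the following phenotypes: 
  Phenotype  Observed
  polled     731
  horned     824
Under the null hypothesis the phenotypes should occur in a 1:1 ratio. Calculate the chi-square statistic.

5.562

Total ratio parts = 2. Expected numbers out of 1555:
  polled: 1555 × 1/2 = 777.5
  horned: 1555 × 1/2 = 777.5
χ² = Σ (O − E)² / E
  polled: (731 − 777.5)² / 777.5 = 2.7810
  horned: (824 − 777.5)² / 777.5 = 2.7810
χ² = 2.7810 + 2.7810 = 5.562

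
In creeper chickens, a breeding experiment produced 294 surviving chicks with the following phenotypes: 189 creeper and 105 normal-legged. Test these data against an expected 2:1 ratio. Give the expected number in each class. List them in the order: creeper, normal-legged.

The 2:1 ratio has 3 parts, so with N = 294 the expected counts are:
  creeper: 294 × 2/3 = 196
  normal-legged: 294 × 1/3 = 98

196, 98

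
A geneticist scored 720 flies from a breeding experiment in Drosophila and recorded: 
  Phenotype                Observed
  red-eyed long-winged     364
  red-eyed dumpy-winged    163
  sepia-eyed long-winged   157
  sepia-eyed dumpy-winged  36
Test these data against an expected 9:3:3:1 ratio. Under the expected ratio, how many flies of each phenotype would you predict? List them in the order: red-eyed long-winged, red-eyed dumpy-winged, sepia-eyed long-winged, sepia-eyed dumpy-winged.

The 9:3:3:1 ratio has 16 parts, so with N = 720 the expected counts are:
  red-eyed long-winged: 720 × 9/16 = 405
  red-eyed dumpy-winged: 720 × 3/16 = 135
  sepia-eyed long-winged: 720 × 3/16 = 135
  sepia-eyed dumpy-winged: 720 × 1/16 = 45

405, 135, 135, 45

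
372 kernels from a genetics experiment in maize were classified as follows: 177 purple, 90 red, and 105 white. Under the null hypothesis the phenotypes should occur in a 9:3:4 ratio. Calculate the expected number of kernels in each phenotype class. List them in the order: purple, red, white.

Under the 9:3:4 hypothesis (Σ ratio = 16, N = 372):
  purple: 372 × 9/16 = 209.25
  red: 372 × 3/16 = 69.75
  white: 372 × 4/16 = 93

209.25, 69.75, 93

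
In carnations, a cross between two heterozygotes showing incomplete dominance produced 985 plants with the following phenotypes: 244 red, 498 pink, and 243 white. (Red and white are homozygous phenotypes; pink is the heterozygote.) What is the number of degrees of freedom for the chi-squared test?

With incomplete dominance, a heterozygote × heterozygote cross gives a 1:2:1 phenotypic ratio.
A goodness-of-fit test with 3 phenotype classes has df = 3 − 1 = 2.

2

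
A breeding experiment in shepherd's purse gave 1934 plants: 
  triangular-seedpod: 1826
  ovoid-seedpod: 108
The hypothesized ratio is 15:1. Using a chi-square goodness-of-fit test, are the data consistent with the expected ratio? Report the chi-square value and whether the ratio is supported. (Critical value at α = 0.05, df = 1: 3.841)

Expected counts for N = 1934 under a 15:1 ratio (total parts = 16):
  triangular-seedpod: 1934 × 15/16 = 1813.125
  ovoid-seedpod: 1934 × 1/16 = 120.875
χ² = Σ (O − E)² / E
  triangular-seedpod: (1826 − 1813.125)² / 1813.125 = 0.0914
  ovoid-seedpod: (108 − 120.875)² / 120.875 = 1.3714
χ² = 0.0914 + 1.3714 = 1.4628 ≈ 1.463
Degrees of freedom = 2 − 1 = 1; critical value at α = 0.05 is 3.841.
Since 1.463 < 3.841, we fail to reject the null hypothesis — the data are consistent with the 15:1 ratio.

1.463; consistent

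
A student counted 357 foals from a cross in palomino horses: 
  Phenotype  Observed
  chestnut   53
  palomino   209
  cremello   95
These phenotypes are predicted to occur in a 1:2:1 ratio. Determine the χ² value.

20.305

Expected counts for N = 357 under a 1:2:1 ratio (total parts = 4):
  chestnut: 357 × 1/4 = 89.25
  palomino: 357 × 2/4 = 178.5
  cremello: 357 × 1/4 = 89.25
χ² = Σ (O − E)² / E
  chestnut: (53 − 89.25)² / 89.25 = 14.7234
  palomino: (209 − 178.5)² / 178.5 = 5.2115
  cremello: (95 − 89.25)² / 89.25 = 0.3704
χ² = 14.7234 + 5.2115 + 0.3704 = 20.3053 ≈ 20.305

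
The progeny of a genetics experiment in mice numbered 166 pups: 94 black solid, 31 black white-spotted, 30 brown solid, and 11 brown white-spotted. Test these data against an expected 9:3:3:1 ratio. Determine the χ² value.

0.083

Expected counts for N = 166 under a 9:3:3:1 ratio (total parts = 16):
  black solid: 166 × 9/16 = 93.375
  black white-spotted: 166 × 3/16 = 31.125
  brown solid: 166 × 3/16 = 31.125
  brown white-spotted: 166 × 1/16 = 10.375
χ² = Σ (O − E)² / E
  black solid: (94 − 93.375)² / 93.375 = 0.0042
  black white-spotted: (31 − 31.125)² / 31.125 = 0.0005
  brown solid: (30 − 31.125)² / 31.125 = 0.0407
  brown white-spotted: (11 − 10.375)² / 10.375 = 0.0377
χ² = 0.0042 + 0.0005 + 0.0407 + 0.0377 = 0.0831 ≈ 0.083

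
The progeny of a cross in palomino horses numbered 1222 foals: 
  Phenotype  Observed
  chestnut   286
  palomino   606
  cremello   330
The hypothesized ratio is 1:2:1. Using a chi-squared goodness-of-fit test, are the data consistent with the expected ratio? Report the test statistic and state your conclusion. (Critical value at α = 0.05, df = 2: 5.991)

Under the 1:2:1 hypothesis (Σ ratio = 4, N = 1222):
  chestnut: 1222 × 1/4 = 305.5
  palomino: 1222 × 2/4 = 611
  cremello: 1222 × 1/4 = 305.5
χ² = Σ (O − E)² / E
  chestnut: (286 − 305.5)² / 305.5 = 1.2447
  palomino: (606 − 611)² / 611 = 0.0409
  cremello: (330 − 305.5)² / 305.5 = 1.9648
χ² = 1.2447 + 0.0409 + 1.9648 = 3.2504 ≈ 3.250
Degrees of freedom = 3 − 1 = 2; critical value at α = 0.05 is 5.991.
Since 3.250 < 5.991, we fail to reject the null hypothesis — the data are consistent with the 1:2:1 ratio.

3.250; consistent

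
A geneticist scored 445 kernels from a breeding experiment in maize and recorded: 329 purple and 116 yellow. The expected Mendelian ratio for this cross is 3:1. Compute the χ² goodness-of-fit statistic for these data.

Expected counts for N = 445 under a 3:1 ratio (total parts = 4):
  purple: 445 × 3/4 = 333.75
  yellow: 445 × 1/4 = 111.25
χ² = Σ (O − E)² / E
  purple: (329 − 333.75)² / 333.75 = 0.0676
  yellow: (116 − 111.25)² / 111.25 = 0.2028
χ² = 0.0676 + 0.2028 = 0.2704 ≈ 0.270

0.270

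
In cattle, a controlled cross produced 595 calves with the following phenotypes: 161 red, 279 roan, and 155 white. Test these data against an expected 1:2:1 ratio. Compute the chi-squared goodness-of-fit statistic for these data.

2.422

The 1:2:1 ratio has 4 parts, so with N = 595 the expected counts are:
  red: 595 × 1/4 = 148.75
  roan: 595 × 2/4 = 297.5
  white: 595 × 1/4 = 148.75
χ² = Σ (O − E)² / E
  red: (161 − 148.75)² / 148.75 = 1.0088
  roan: (279 − 297.5)² / 297.5 = 1.1504
  white: (155 − 148.75)² / 148.75 = 0.2626
χ² = 1.0088 + 1.1504 + 0.2626 = 2.4218 ≈ 2.422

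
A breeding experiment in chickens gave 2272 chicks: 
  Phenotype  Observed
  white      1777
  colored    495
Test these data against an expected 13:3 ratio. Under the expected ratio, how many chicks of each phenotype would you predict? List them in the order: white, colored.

1846, 426

Expected counts for N = 2272 under a 13:3 ratio (total parts = 16):
  white: 2272 × 13/16 = 1846
  colored: 2272 × 3/16 = 426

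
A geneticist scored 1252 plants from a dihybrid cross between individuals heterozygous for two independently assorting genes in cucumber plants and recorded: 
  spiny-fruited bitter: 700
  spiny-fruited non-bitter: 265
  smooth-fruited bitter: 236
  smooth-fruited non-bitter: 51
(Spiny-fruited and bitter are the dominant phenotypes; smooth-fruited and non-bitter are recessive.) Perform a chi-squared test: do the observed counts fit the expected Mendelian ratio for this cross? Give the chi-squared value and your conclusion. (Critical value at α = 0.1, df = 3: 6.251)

13.420; not consistent

A dihybrid F₂ with independent assortment and complete dominance at both loci gives a 9:3:3:1 phenotypic ratio.
The 9:3:3:1 ratio has 16 parts, so with N = 1252 the expected counts are:
  spiny-fruited bitter: 1252 × 9/16 = 704.25
  spiny-fruited non-bitter: 1252 × 3/16 = 234.75
  smooth-fruited bitter: 1252 × 3/16 = 234.75
  smooth-fruited non-bitter: 1252 × 1/16 = 78.25
χ² = Σ (O − E)² / E
  spiny-fruited bitter: (700 − 704.25)² / 704.25 = 0.0256
  spiny-fruited non-bitter: (265 − 234.75)² / 234.75 = 3.8980
  smooth-fruited bitter: (236 − 234.75)² / 234.75 = 0.0067
  smooth-fruited non-bitter: (51 − 78.25)² / 78.25 = 9.4896
χ² = 0.0256 + 3.8980 + 0.0067 + 9.4896 = 13.4199 ≈ 13.420
Degrees of freedom = 4 − 1 = 3; critical value at α = 0.1 is 6.251.
Since 13.420 > 6.251, we reject the null hypothesis — the data do not fit the 9:3:3:1 ratio.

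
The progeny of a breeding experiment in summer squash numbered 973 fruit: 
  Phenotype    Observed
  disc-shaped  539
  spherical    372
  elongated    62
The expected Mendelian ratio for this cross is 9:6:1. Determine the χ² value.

0.289

Expected counts for N = 973 under a 9:6:1 ratio (total parts = 16):
  disc-shaped: 973 × 9/16 = 547.3125
  spherical: 973 × 6/16 = 364.875
  elongated: 973 × 1/16 = 60.8125
χ² = Σ (O − E)² / E
  disc-shaped: (539 − 547.3125)² / 547.3125 = 0.1262
  spherical: (372 − 364.875)² / 364.875 = 0.1391
  elongated: (62 − 60.8125)² / 60.8125 = 0.0232
χ² = 0.1262 + 0.1391 + 0.0232 = 0.2885 ≈ 0.289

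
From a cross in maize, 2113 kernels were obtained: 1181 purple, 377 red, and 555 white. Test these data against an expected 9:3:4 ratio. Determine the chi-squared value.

Under the 9:3:4 hypothesis (Σ ratio = 16, N = 2113):
  purple: 2113 × 9/16 = 1188.5625
  red: 2113 × 3/16 = 396.1875
  white: 2113 × 4/16 = 528.25
χ² = Σ (O − E)² / E
  purple: (1181 − 1188.5625)² / 1188.5625 = 0.0481
  red: (377 − 396.1875)² / 396.1875 = 0.9293
  white: (555 − 528.25)² / 528.25 = 1.3546
χ² = 0.0481 + 0.9293 + 1.3546 = 2.332

2.332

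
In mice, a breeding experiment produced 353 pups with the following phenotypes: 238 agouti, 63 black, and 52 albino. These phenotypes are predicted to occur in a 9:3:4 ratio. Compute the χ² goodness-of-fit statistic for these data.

22.877

Under the 9:3:4 hypothesis (Σ ratio = 16, N = 353):
  agouti: 353 × 9/16 = 198.5625
  black: 353 × 3/16 = 66.1875
  albino: 353 × 4/16 = 88.25
χ² = Σ (O − E)² / E
  agouti: (238 − 198.5625)² / 198.5625 = 7.8329
  black: (63 − 66.1875)² / 66.1875 = 0.1535
  albino: (52 − 88.25)² / 88.25 = 14.8902
χ² = 7.8329 + 0.1535 + 14.8902 = 22.8766 ≈ 22.877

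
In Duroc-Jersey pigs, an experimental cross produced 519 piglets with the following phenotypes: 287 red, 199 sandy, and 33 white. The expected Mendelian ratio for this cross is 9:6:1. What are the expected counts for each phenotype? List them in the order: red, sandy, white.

The 9:6:1 ratio has 16 parts, so with N = 519 the expected counts are:
  red: 519 × 9/16 = 291.9375
  sandy: 519 × 6/16 = 194.625
  white: 519 × 1/16 = 32.4375

291.9375, 194.625, 32.4375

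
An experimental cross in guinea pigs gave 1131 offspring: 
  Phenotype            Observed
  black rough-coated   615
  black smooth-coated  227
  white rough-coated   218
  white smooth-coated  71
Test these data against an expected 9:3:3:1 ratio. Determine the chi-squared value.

The 9:3:3:1 ratio has 16 parts, so with N = 1131 the expected counts are:
  black rough-coated: 1131 × 9/16 = 636.1875
  black smooth-coated: 1131 × 3/16 = 212.0625
  white rough-coated: 1131 × 3/16 = 212.0625
  white smooth-coated: 1131 × 1/16 = 70.6875
χ² = Σ (O − E)² / E
  black rough-coated: (615 − 636.1875)² / 636.1875 = 0.7056
  black smooth-coated: (227 − 212.0625)² / 212.0625 = 1.0522
  white rough-coated: (218 − 212.0625)² / 212.0625 = 0.1662
  white smooth-coated: (71 − 70.6875)² / 70.6875 = 0.0014
χ² = 0.7056 + 1.0522 + 0.1662 + 0.0014 = 1.9254 ≈ 1.925

1.925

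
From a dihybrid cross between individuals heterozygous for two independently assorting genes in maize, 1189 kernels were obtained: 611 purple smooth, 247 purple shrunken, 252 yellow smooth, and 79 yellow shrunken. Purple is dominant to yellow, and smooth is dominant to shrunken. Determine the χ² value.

11.679

A dihybrid F₂ with independent assortment and complete dominance at both loci gives a 9:3:3:1 phenotypic ratio.
Total ratio parts = 16. Expected numbers out of 1189:
  purple smooth: 1189 × 9/16 = 668.8125
  purple shrunken: 1189 × 3/16 = 222.9375
  yellow smooth: 1189 × 3/16 = 222.9375
  yellow shrunken: 1189 × 1/16 = 74.3125
χ² = Σ (O − E)² / E
  purple smooth: (611 − 668.8125)² / 668.8125 = 4.9973
  purple shrunken: (247 − 222.9375)² / 222.9375 = 2.5972
  yellow smooth: (252 − 222.9375)² / 222.9375 = 3.7886
  yellow shrunken: (79 − 74.3125)² / 74.3125 = 0.2957
χ² = 4.9973 + 2.5972 + 3.7886 + 0.2957 = 11.6788 ≈ 11.679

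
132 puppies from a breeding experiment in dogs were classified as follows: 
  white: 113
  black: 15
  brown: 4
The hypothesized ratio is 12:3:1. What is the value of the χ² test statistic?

8.010

Under the 12:3:1 hypothesis (Σ ratio = 16, N = 132):
  white: 132 × 12/16 = 99
  black: 132 × 3/16 = 24.75
  brown: 132 × 1/16 = 8.25
χ² = Σ (O − E)² / E
  white: (113 − 99)² / 99 = 1.9798
  black: (15 − 24.75)² / 24.75 = 3.8409
  brown: (4 − 8.25)² / 8.25 = 2.1894
χ² = 1.9798 + 3.8409 + 2.1894 = 8.0101 ≈ 8.010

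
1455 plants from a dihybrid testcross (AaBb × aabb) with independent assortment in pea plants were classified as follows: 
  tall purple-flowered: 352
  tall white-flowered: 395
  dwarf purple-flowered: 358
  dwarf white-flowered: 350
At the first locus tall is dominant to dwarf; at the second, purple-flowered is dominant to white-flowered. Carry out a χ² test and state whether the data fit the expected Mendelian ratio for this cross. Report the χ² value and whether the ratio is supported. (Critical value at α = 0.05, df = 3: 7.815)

A dihybrid testcross with independent assortment gives a 1:1:1:1 ratio.
The 1:1:1:1 ratio has 4 parts, so with N = 1455 the expected counts are:
  tall purple-flowered: 1455 × 1/4 = 363.75
  tall white-flowered: 1455 × 1/4 = 363.75
  dwarf purple-flowered: 1455 × 1/4 = 363.75
  dwarf white-flowered: 1455 × 1/4 = 363.75
χ² = Σ (O − E)² / E
  tall purple-flowered: (352 − 363.75)² / 363.75 = 0.3796
  tall white-flowered: (395 − 363.75)² / 363.75 = 2.6847
  dwarf purple-flowered: (358 − 363.75)² / 363.75 = 0.0909
  dwarf white-flowered: (350 − 363.75)² / 363.75 = 0.5198
χ² = 0.3796 + 2.6847 + 0.0909 + 0.5198 = 3.675
Degrees of freedom = 4 − 1 = 3; critical value at α = 0.05 is 7.815.
Since 3.675 < 7.815, we fail to reject the null hypothesis — the data are consistent with the 1:1:1:1 ratio.

3.675; consistent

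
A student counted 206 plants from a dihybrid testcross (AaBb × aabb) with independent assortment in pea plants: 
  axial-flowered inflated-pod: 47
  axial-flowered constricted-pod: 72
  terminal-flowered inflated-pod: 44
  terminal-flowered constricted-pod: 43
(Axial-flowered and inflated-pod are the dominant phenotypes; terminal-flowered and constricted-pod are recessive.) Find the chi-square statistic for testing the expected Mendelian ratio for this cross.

11.049

A dihybrid testcross with independent assortment gives a 1:1:1:1 ratio.
Expected counts for N = 206 under a 1:1:1:1 ratio (total parts = 4):
  axial-flowered inflated-pod: 206 × 1/4 = 51.5
  axial-flowered constricted-pod: 206 × 1/4 = 51.5
  terminal-flowered inflated-pod: 206 × 1/4 = 51.5
  terminal-flowered constricted-pod: 206 × 1/4 = 51.5
χ² = Σ (O − E)² / E
  axial-flowered inflated-pod: (47 − 51.5)² / 51.5 = 0.3932
  axial-flowered constricted-pod: (72 − 51.5)² / 51.5 = 8.1602
  terminal-flowered inflated-pod: (44 − 51.5)² / 51.5 = 1.0922
  terminal-flowered constricted-pod: (43 − 51.5)² / 51.5 = 1.4029
χ² = 0.3932 + 8.1602 + 1.0922 + 1.4029 = 11.0485 ≈ 11.049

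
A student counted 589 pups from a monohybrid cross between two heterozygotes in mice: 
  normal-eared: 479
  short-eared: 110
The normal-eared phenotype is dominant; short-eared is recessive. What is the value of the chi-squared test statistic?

12.564

For a monohybrid cross between heterozygotes with complete dominance, the expected phenotypic ratio is 3:1.
The 3:1 ratio has 4 parts, so with N = 589 the expected counts are:
  normal-eared: 589 × 3/4 = 441.75
  short-eared: 589 × 1/4 = 147.25
χ² = Σ (O − E)² / E
  normal-eared: (479 − 441.75)² / 441.75 = 3.1411
  short-eared: (110 − 147.25)² / 147.25 = 9.4232
χ² = 3.1411 + 9.4232 = 12.5643 ≈ 12.564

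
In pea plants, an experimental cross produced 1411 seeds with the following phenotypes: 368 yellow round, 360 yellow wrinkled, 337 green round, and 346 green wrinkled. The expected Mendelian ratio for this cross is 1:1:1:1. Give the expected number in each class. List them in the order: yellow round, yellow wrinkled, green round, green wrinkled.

352.75, 352.75, 352.75, 352.75

Under the 1:1:1:1 hypothesis (Σ ratio = 4, N = 1411):
  yellow round: 1411 × 1/4 = 352.75
  yellow wrinkled: 1411 × 1/4 = 352.75
  green round: 1411 × 1/4 = 352.75
  green wrinkled: 1411 × 1/4 = 352.75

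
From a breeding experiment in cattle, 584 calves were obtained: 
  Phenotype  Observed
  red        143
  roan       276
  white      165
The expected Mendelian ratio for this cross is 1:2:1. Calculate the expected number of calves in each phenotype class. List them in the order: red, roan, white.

Expected counts for N = 584 under a 1:2:1 ratio (total parts = 4):
  red: 584 × 1/4 = 146
  roan: 584 × 2/4 = 292
  white: 584 × 1/4 = 146

146, 292, 146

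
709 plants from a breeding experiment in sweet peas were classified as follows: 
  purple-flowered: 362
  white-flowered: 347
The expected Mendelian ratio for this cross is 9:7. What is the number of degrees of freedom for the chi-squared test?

A goodness-of-fit test with 2 phenotype classes has df = 2 − 1 = 1.

1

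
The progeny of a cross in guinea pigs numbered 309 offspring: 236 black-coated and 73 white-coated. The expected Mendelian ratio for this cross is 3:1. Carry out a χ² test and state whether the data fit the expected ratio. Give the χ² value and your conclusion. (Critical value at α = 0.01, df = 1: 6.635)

0.312; consistent

Total ratio parts = 4. Expected numbers out of 309:
  black-coated: 309 × 3/4 = 231.75
  white-coated: 309 × 1/4 = 77.25
χ² = Σ (O − E)² / E
  black-coated: (236 − 231.75)² / 231.75 = 0.0779
  white-coated: (73 − 77.25)² / 77.25 = 0.2338
χ² = 0.0779 + 0.2338 = 0.3117 ≈ 0.312
Degrees of freedom = 2 − 1 = 1; critical value at α = 0.01 is 6.635.
Since 0.312 < 6.635, we fail to reject the null hypothesis — the data are consistent with the 3:1 ratio.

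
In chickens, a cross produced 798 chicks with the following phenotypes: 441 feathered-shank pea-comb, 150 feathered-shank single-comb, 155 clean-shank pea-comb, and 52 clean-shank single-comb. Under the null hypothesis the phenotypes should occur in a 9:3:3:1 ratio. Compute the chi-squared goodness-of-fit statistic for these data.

0.423

Under the 9:3:3:1 hypothesis (Σ ratio = 16, N = 798):
  feathered-shank pea-comb: 798 × 9/16 = 448.875
  feathered-shank single-comb: 798 × 3/16 = 149.625
  clean-shank pea-comb: 798 × 3/16 = 149.625
  clean-shank single-comb: 798 × 1/16 = 49.875
χ² = Σ (O − E)² / E
  feathered-shank pea-comb: (441 − 448.875)² / 448.875 = 0.1382
  feathered-shank single-comb: (150 − 149.625)² / 149.625 = 0.0009
  clean-shank pea-comb: (155 − 149.625)² / 149.625 = 0.1931
  clean-shank single-comb: (52 − 49.875)² / 49.875 = 0.0905
χ² = 0.1382 + 0.0009 + 0.1931 + 0.0905 = 0.4227 ≈ 0.423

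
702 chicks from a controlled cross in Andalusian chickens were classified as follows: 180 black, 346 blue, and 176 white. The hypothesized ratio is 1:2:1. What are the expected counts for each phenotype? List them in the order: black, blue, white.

The 1:2:1 ratio has 4 parts, so with N = 702 the expected counts are:
  black: 702 × 1/4 = 175.5
  blue: 702 × 2/4 = 351
  white: 702 × 1/4 = 175.5

175.5, 351, 175.5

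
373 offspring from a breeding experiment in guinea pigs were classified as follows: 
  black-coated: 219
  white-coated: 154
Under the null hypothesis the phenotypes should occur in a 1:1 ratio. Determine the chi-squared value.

11.327

The 1:1 ratio has 2 parts, so with N = 373 the expected counts are:
  black-coated: 373 × 1/2 = 186.5
  white-coated: 373 × 1/2 = 186.5
χ² = Σ (O − E)² / E
  black-coated: (219 − 186.5)² / 186.5 = 5.6635
  white-coated: (154 − 186.5)² / 186.5 = 5.6635
χ² = 5.6635 + 5.6635 = 11.327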